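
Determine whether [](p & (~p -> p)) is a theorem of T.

Tableau for the negation ~[](p & (~p -> p)):
1. ~[](p & (~p -> p)), u
2. ~(p & (~p -> p)), v   [~[]-rule on 1: fresh world v, uRv]
3. ~(~p -> p), v   [~&-rule on 2 (branches; this branch)]
4. ~p, v   [~->-rule on 3]
Accessibility: uRu, uRv, vRv
The negation has an open branch (countermodel exists).

Invalid (countermodel exists)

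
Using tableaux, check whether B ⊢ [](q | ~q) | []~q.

Yes, valid

Tableau for the negation ~([](q | ~q) | []~q):
1. ~([](q | ~q) | []~q), w0
2. ~[](q | ~q), w0
3. ~[]~q, w0
4. ~(q | ~q), w1
5. ~q, w1
6. q, w1
Accessibility: w0Rw0, w0Rw1, w1Rw0, w1Rw1
Branch closes: q and ~q both at w1.
All branches of the negation close; one closing branch shown above.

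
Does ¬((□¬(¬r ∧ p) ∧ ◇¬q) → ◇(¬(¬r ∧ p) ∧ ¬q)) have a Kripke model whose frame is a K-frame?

1. ¬((□¬(¬r ∧ p) ∧ ◇¬q) → ◇(¬(¬r ∧ p) ∧ ¬q)), w0
2. □¬(¬r ∧ p) ∧ ◇¬q, w0
3. ¬◇(¬(¬r ∧ p) ∧ ¬q), w0
4. □¬(¬r ∧ p), w0
5. ◇¬q, w0
6. ¬q, w1
7. ¬(¬(¬r ∧ p) ∧ ¬q), w1
8. ¬(¬r ∧ p), w1
9. ¬r ∧ p, w1
10. ¬r, w1
11. p, w1
12. ¬p, w1
Accessibility: w0Rw1
Branch closes: p and ¬p both at w1.
(One branch shown.) All branches close.

Unsatisfiable (every branch closes)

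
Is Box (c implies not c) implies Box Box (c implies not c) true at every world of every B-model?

Tableau for the negation not (Box (c implies not c) implies Box Box (c implies not c)):
1. not (Box (c implies not c) implies Box Box (c implies not c)), u
2. Box (c implies not c), u   [neg-implies-rule on 1]
3. not Box Box (c implies not c), u   [neg-implies-rule on 1]
4. c implies not c, u   [Box-rule on 2 via uRu]
5. not c, u   [implies-rule on 4 (branches; this branch)]
6. not Box (c implies not c), v   [neg-Box-rule on 3: fresh world v, uRv]
7. c implies not c, v   [Box-rule on 2 via uRv]
8. not c, v   [implies-rule on 7 (branches; this branch)]
9. not (c implies not c), w   [neg-Box-rule on 6: fresh world w, vRw]
10. c, w   [neg-implies-rule on 9]
Accessibility: uRu, uRv, vRu, vRv, vRw, wRv, wRw
The negation has an open branch (countermodel exists).

Invalid (countermodel exists)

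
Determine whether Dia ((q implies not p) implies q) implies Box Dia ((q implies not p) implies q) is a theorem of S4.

Tableau for the negation not (Dia ((q implies not p) implies q) implies Box Dia ((q implies not p) implies q)):
1. not (Dia ((q implies not p) implies q) implies Box Dia ((q implies not p) implies q)), w0
2. Dia ((q implies not p) implies q), w0
3. not Box Dia ((q implies not p) implies q), w0
4. (q implies not p) implies q, w1
5. q, w1
6. not Dia ((q implies not p) implies q), w2
7. not ((q implies not p) implies q), w2
8. q implies not p, w2
9. not q, w2
10. not p, w2
Accessibility: w0Rw0, w0Rw1, w0Rw2, w1Rw1, w2Rw2
The negation has an open branch (countermodel exists).

Invalid (countermodel exists)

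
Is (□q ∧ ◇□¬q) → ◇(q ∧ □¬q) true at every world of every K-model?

Tableau for the negation ¬((□q ∧ ◇□¬q) → ◇(q ∧ □¬q)):
1. ¬((□q ∧ ◇□¬q) → ◇(q ∧ □¬q)), u
2. □q ∧ ◇□¬q, u
3. ¬◇(q ∧ □¬q), u
4. □q, u
5. ◇□¬q, u
6. □¬q, v
7. ¬(q ∧ □¬q), v
8. q, v
9. ¬□¬q, v
10. q, w
11. ¬q, w
Accessibility: uRv, vRw
Branch closes: q and ¬q both at w.
Every branch of the negation's tableau closes; the branch above is one of them.

Yes, valid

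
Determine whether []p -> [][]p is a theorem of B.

Invalid (countermodel exists)

Tableau for the negation ~([]p -> [][]p):
1. ~([]p -> [][]p), u
2. []p, u
3. ~[][]p, u
4. p, u
5. ~[]p, v
6. p, v
7. ~p, w
Accessibility: uRu, uRv, vRu, vRv, vRw, wRv, wRw
The negation has an open branch (countermodel exists).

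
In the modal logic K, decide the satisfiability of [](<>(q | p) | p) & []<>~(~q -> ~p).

Satisfiable

1. [](<>(q | p) | p) & []<>~(~q -> ~p), u
2. [](<>(q | p) | p), u   [&-rule on 1]
3. []<>~(~q -> ~p), u   [&-rule on 1]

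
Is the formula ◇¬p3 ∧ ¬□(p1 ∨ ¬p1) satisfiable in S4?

1. ◇¬p3 ∧ ¬□(p1 ∨ ¬p1), w0
2. ◇¬p3, w0
3. ¬□(p1 ∨ ¬p1), w0
4. ¬p3, w1
5. ¬(p1 ∨ ¬p1), w2
6. ¬p1, w2
7. p1, w2
Accessibility: w0Rw0, w0Rw1, w0Rw2, w1Rw1, w2Rw2
Branch closes: p1 and ¬p1 both at w2.
All branches of the tableau close; one closing branch shown above.

Unsatisfiable (every branch closes)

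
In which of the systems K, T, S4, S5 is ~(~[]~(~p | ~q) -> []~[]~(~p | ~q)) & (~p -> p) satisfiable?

S4-tableau for the formula:
1. ~(~[]~(~p | ~q) -> []~[]~(~p | ~q)) & (~p -> p), u
2. ~(~[]~(~p | ~q) -> []~[]~(~p | ~q)), u   [&-rule on 1]
3. ~p -> p, u   [&-rule on 1]
4. ~[]~(~p | ~q), u   [~->-rule on 2]
5. ~[]~[]~(~p | ~q), u   [~->-rule on 2]
6. p, u   [->-rule on 3 (branches; this branch)]
7. ~p | ~q, v   [~[]-rule on 4: fresh world v, uRv]
8. ~q, v   [|-rule on 7 (branches; this branch)]
9. []~(~p | ~q), w   [~[]-rule on 5: fresh world w, uRw]
10. ~(~p | ~q), w   [[]-rule on 9 via wRw]
11. p, w   [~|-rule on 10]
12. q, w   [~|-rule on 10]
Accessibility: uRu, uRv, uRw, vRv, wRw
Complete open branch: satisfiable in S4, hence also in K, T (this S4-model is also a K-model and a T-model).
S5-tableau for the formula:
1. ~(~[]~(~p | ~q) -> []~[]~(~p | ~q)) & (~p -> p), u
2. ~(~[]~(~p | ~q) -> []~[]~(~p | ~q)), u   [&-rule on 1]
3. ~p -> p, u   [&-rule on 1]
4. ~[]~(~p | ~q), u   [~->-rule on 2]
5. ~[]~[]~(~p | ~q), u   [~->-rule on 2]
6. p, u   [->-rule on 3 (branches; this branch)]
7. ~p | ~q, v   [~[]-rule on 4: fresh world v, uRv]
8. ~q, v   [|-rule on 7 (branches; this branch)]
9. []~(~p | ~q), w   [~[]-rule on 5: fresh world w, uRw]
10. ~(~p | ~q), u   [[]-rule on 9 via wRu]
11. q, u   [~|-rule on 10]
12. ~(~p | ~q), v   [[]-rule on 9 via wRv]
13. p, v   [~|-rule on 12]
14. q, v   [~|-rule on 12]
Accessibility: uRu, uRv, uRw, vRu, vRv, vRw, wRu, wRv, wRw
Branch closes: q and ~q both at v.
Every branch closes (one shown): unsatisfiable in S5.

K, T, S4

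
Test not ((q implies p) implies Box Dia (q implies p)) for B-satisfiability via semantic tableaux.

Unsatisfiable

1. not ((q implies p) implies Box Dia (q implies p)), 0
2. q implies p, 0
3. not Box Dia (q implies p), 0
4. p, 0
5. not Dia (q implies p), 1
6. not (q implies p), 0
7. q, 0
8. not p, 0
Accessibility: 0R0, 0R1, 1R0, 1R1
Branch closes: p and not p both at 0.
All branches of the tableau close; one closing branch shown above.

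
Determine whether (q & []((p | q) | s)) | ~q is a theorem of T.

Tableau for the negation ~((q & []((p | q) | s)) | ~q):
1. ~((q & []((p | q) | s)) | ~q), u
2. ~(q & []((p | q) | s)), u   [~|-rule on 1]
3. q, u   [~|-rule on 1]
4. ~[]((p | q) | s), u   [~&-rule on 2 (branches; this branch)]
5. ~((p | q) | s), v   [~[]-rule on 4: fresh world v, uRv]
6. ~(p | q), v   [~|-rule on 5]
7. ~s, v   [~|-rule on 5]
8. ~p, v   [~|-rule on 6]
9. ~q, v   [~|-rule on 6]
Accessibility: uRu, uRv, vRv
The negation has an open branch (countermodel exists).

No, not valid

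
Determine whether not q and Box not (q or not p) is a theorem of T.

No, not valid

Tableau for the negation not (not q and Box not (q or not p)):
1. not (not q and Box not (q or not p)), u
2. not Box not (q or not p), u
3. q or not p, v
4. not p, v
Accessibility: uRu, uRv, vRv
The negation has an open branch (countermodel exists).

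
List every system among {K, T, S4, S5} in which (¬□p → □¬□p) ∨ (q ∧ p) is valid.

S4-tableau for the negation ¬((¬□p → □¬□p) ∨ (q ∧ p)):
1. ¬((¬□p → □¬□p) ∨ (q ∧ p)), w0
2. ¬(¬□p → □¬□p), w0
3. ¬(q ∧ p), w0
4. ¬□p, w0
5. ¬□¬□p, w0
6. ¬p, w0
7. ¬p, w1
8. □p, w2
9. p, w2
Accessibility: w0Rw0, w0Rw1, w0Rw2, w1Rw1, w2Rw2
Complete open branch: countermodel on an S4-frame, so not valid in S4, nor in K, T (the same frame is also a K-frame and a T-frame).
S5-tableau for the negation ¬((¬□p → □¬□p) ∨ (q ∧ p)):
1. ¬((¬□p → □¬□p) ∨ (q ∧ p)), w0
2. ¬(¬□p → □¬□p), w0
3. ¬(q ∧ p), w0
4. ¬□p, w0
5. ¬□¬□p, w0
6. ¬q, w0
7. ¬p, w1
8. □p, w2
9. p, w0
10. p, w1
Accessibility: w0Rw0, w0Rw1, w0Rw2, w1Rw0, w1Rw1, w1Rw2, w2Rw0, w2Rw1, w2Rw2
Branch closes: p and ¬p both at w1.
Every branch closes (one shown): valid in S5.

S5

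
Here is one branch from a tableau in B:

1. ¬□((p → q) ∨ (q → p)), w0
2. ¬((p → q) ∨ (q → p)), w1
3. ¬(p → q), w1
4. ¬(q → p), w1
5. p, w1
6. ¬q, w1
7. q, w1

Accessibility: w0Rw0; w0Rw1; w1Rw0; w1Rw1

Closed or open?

Both q and ¬q appear at w1.

Yes, closed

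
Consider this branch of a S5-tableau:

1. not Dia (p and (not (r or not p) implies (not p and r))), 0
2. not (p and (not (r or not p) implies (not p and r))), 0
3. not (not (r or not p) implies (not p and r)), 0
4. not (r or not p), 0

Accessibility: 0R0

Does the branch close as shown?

Open

There is no literal clash: for every atom and world, at most one sign appears.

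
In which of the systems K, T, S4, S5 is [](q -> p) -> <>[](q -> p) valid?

T-tableau for the negation ~([](q -> p) -> <>[](q -> p)):
1. ~([](q -> p) -> <>[](q -> p)), w0
2. [](q -> p), w0
3. ~<>[](q -> p), w0
4. q -> p, w0
5. ~[](q -> p), w0
6. p, w0
7. ~(q -> p), w1
8. q, w1
9. ~p, w1
10. q -> p, w1
11. ~[](q -> p), w1
12. p, w1
Accessibility: w0Rw0, w0Rw1, w1Rw1
Branch closes: p and ~p both at w1.
Every branch closes (one shown): valid in T, hence also in S4, S5 (every theorem of T is a theorem of S4 and S5).
K-tableau for the negation ~([](q -> p) -> <>[](q -> p)):
1. ~([](q -> p) -> <>[](q -> p)), w0
2. [](q -> p), w0
3. ~<>[](q -> p), w0
Complete open branch: countermodel on a K-frame, so not valid in K.

T, S4, S5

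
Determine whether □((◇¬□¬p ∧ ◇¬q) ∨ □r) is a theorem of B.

Tableau for the negation ¬□((◇¬□¬p ∧ ◇¬q) ∨ □r):
1. ¬□((◇¬□¬p ∧ ◇¬q) ∨ □r), w0
2. ¬((◇¬□¬p ∧ ◇¬q) ∨ □r), w1   [¬□-rule on 1: fresh world w1, w0Rw1]
3. ¬(◇¬□¬p ∧ ◇¬q), w1   [¬∨-rule on 2]
4. ¬□r, w1   [¬∨-rule on 2]
5. ¬◇¬q, w1   [¬∧-rule on 3 (branches; this branch)]
6. q, w0   [¬◇-rule on 5 via w1Rw0]
7. q, w1   [¬◇-rule on 5 via w1Rw1]
8. ¬r, w2   [¬□-rule on 4: fresh world w2, w1Rw2]
9. q, w2   [¬◇-rule on 5 via w1Rw2]
Accessibility: w0Rw0, w0Rw1, w1Rw0, w1Rw1, w1Rw2, w2Rw1, w2Rw2
The negation has an open branch (countermodel exists).

Invalid (countermodel exists)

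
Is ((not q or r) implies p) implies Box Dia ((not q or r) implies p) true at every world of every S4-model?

Tableau for the negation not (((not q or r) implies p) implies Box Dia ((not q or r) implies p)):
1. not (((not q or r) implies p) implies Box Dia ((not q or r) implies p)), 0
2. (not q or r) implies p, 0
3. not Box Dia ((not q or r) implies p), 0
4. p, 0
5. not Dia ((not q or r) implies p), 1
6. not ((not q or r) implies p), 1
7. not q or r, 1
8. not p, 1
9. r, 1
Accessibility: 0R0, 0R1, 1R1
The negation has an open branch (countermodel exists).

No, not valid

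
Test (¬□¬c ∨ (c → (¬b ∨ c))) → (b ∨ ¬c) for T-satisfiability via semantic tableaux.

1. (¬□¬c ∨ (c → (¬b ∨ c))) → (b ∨ ¬c), w0
2. b ∨ ¬c, w0
3. ¬c, w0
Accessibility: w0Rw0

Satisfiable (open branch found)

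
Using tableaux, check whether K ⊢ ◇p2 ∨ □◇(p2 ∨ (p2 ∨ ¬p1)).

Tableau for the negation ¬(◇p2 ∨ □◇(p2 ∨ (p2 ∨ ¬p1))):
1. ¬(◇p2 ∨ □◇(p2 ∨ (p2 ∨ ¬p1))), w0
2. ¬◇p2, w0
3. ¬□◇(p2 ∨ (p2 ∨ ¬p1)), w0
4. ¬◇(p2 ∨ (p2 ∨ ¬p1)), w1
5. ¬p2, w1
Accessibility: w0Rw1
The negation has an open branch (countermodel exists).

No, not valid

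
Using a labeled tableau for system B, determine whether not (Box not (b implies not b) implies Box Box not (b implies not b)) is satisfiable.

Yes, satisfiable

1. not (Box not (b implies not b) implies Box Box not (b implies not b)), 0
2. Box not (b implies not b), 0
3. not Box Box not (b implies not b), 0
4. not (b implies not b), 0
5. b, 0
6. not Box not (b implies not b), 1
7. not (b implies not b), 1
8. b, 1
9. b implies not b, 2
10. not b, 2
Accessibility: 0R0, 0R1, 1R0, 1R1, 1R2, 2R1, 2R2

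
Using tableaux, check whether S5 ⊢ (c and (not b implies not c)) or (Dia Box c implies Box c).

Tableau for the negation not ((c and (not b implies not c)) or (Dia Box c implies Box c)):
1. not ((c and (not b implies not c)) or (Dia Box c implies Box c)), w0
2. not (c and (not b implies not c)), w0
3. not (Dia Box c implies Box c), w0
4. Dia Box c, w0
5. not Box c, w0
6. not (not b implies not c), w0
7. not b, w0
8. c, w0
9. Box c, w1
10. c, w1
11. not c, w2
12. c, w2
Accessibility: w0Rw0, w0Rw1, w0Rw2, w1Rw0, w1Rw1, w1Rw2, w2Rw0, w2Rw1, w2Rw2
Branch closes: c and not c both at w2.
All branches of the negation close; one closing branch shown above.

Valid in S5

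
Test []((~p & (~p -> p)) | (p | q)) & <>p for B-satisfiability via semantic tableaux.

1. []((~p & (~p -> p)) | (p | q)) & <>p, u
2. []((~p & (~p -> p)) | (p | q)), u   [&-rule on 1]
3. <>p, u   [&-rule on 1]
4. (~p & (~p -> p)) | (p | q), u   [[]-rule on 2 via uRu]
5. p | q, u   [|-rule on 4 (branches; this branch)]
6. q, u   [|-rule on 5 (branches; this branch)]
7. p, v   [<>-rule on 3: fresh world v, uRv]
8. (~p & (~p -> p)) | (p | q), v   [[]-rule on 2 via uRv]
9. p | q, v   [|-rule on 8 (branches; this branch)]
10. q, v   [|-rule on 9 (branches; this branch)]
Accessibility: uRu, uRv, vRu, vRv

Satisfiable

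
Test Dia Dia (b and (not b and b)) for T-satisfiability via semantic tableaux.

1. Dia Dia (b and (not b and b)), w0
2. Dia (b and (not b and b)), w1
3. b and (not b and b), w2
4. b, w2
5. not b and b, w2
6. not b, w2
Accessibility: w0Rw0, w0Rw1, w1Rw1, w1Rw2, w2Rw2
Branch closes: b and not b both at w2.
Every branch closes; the branch above is one of them.

No, unsatisfiable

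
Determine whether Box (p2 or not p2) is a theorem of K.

Yes, valid

Tableau for the negation not Box (p2 or not p2):
1. not Box (p2 or not p2), u
2. not (p2 or not p2), v   [neg-Box-rule on 1: fresh world v, uRv]
3. not p2, v   [neg-or-rule on 2]
4. p2, v   [neg-or-rule on 2]
Accessibility: uRv
Branch closes: p2 and not p2 both at v.
Every branch of the negation's tableau closes; the branch above is one of them.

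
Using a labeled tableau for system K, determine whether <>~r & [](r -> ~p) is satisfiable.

1. <>~r & [](r -> ~p), w0
2. <>~r, w0
3. [](r -> ~p), w0
4. ~r, w1
5. r -> ~p, w1
6. ~p, w1
Accessibility: w0Rw1

Yes, satisfiable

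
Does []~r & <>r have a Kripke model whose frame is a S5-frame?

1. []~r & <>r, u
2. []~r, u   [&-rule on 1]
3. <>r, u   [&-rule on 1]
4. ~r, u   [[]-rule on 2 via uRu]
5. r, v   [<>-rule on 3: fresh world v, uRv]
6. ~r, v   [[]-rule on 2 via uRv]
Accessibility: uRu, uRv, vRu, vRv
Branch closes: r and ~r both at v.
Every branch closes; the branch above is one of them.

No, unsatisfiable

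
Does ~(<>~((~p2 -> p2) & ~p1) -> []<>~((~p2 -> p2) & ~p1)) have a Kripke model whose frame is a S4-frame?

1. ~(<>~((~p2 -> p2) & ~p1) -> []<>~((~p2 -> p2) & ~p1)), w0
2. <>~((~p2 -> p2) & ~p1), w0
3. ~[]<>~((~p2 -> p2) & ~p1), w0
4. ~((~p2 -> p2) & ~p1), w1
5. p1, w1
6. ~<>~((~p2 -> p2) & ~p1), w2
7. (~p2 -> p2) & ~p1, w2
8. ~p2 -> p2, w2
9. ~p1, w2
10. p2, w2
Accessibility: w0Rw0, w0Rw1, w0Rw2, w1Rw1, w2Rw2

Yes, satisfiable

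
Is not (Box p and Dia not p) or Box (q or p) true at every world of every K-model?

Tableau for the negation not (not (Box p and Dia not p) or Box (q or p)):
1. not (not (Box p and Dia not p) or Box (q or p)), u
2. Box p and Dia not p, u
3. not Box (q or p), u
4. Box p, u
5. Dia not p, u
6. not (q or p), v
7. not q, v
8. not p, v
9. p, v
Accessibility: uRv
Branch closes: p and not p both at v.
All branches of the negation close; one closing branch shown above.

Valid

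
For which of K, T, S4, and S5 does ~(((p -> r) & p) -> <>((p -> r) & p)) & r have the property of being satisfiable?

K-tableau for the formula:
1. ~(((p -> r) & p) -> <>((p -> r) & p)) & r, u
2. ~(((p -> r) & p) -> <>((p -> r) & p)), u   [&-rule on 1]
3. r, u   [&-rule on 1]
4. (p -> r) & p, u   [~->-rule on 2]
5. ~<>((p -> r) & p), u   [~->-rule on 2]
6. p -> r, u   [&-rule on 4]
7. p, u   [&-rule on 4]
Complete open branch: satisfiable in K.
T-tableau for the formula:
1. ~(((p -> r) & p) -> <>((p -> r) & p)) & r, u
2. ~(((p -> r) & p) -> <>((p -> r) & p)), u   [&-rule on 1]
3. r, u   [&-rule on 1]
4. (p -> r) & p, u   [~->-rule on 2]
5. ~<>((p -> r) & p), u   [~->-rule on 2]
6. p -> r, u   [&-rule on 4]
7. p, u   [&-rule on 4]
8. ~((p -> r) & p), u   [~<>-rule on 5 via uRu]
9. ~(p -> r), u   [~&-rule on 8 (branches; this branch)]
10. ~r, u   [~->-rule on 9]
Accessibility: uRu
Branch closes: r and ~r both at u.
Every branch closes (one shown): unsatisfiable in T, hence also in S4, S5 (every S4/S5-frame is a T-frame).

K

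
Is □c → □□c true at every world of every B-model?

No, not valid

Tableau for the negation ¬(□c → □□c):
1. ¬(□c → □□c), u
2. □c, u
3. ¬□□c, u
4. c, u
5. ¬□c, v
6. c, v
7. ¬c, w
Accessibility: uRu, uRv, vRu, vRv, vRw, wRv, wRw
The negation has an open branch (countermodel exists).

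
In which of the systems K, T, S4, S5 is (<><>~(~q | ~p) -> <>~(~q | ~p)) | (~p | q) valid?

S4, S5

S4-tableau for the negation ~((<><>~(~q | ~p) -> <>~(~q | ~p)) | (~p | q)):
1. ~((<><>~(~q | ~p) -> <>~(~q | ~p)) | (~p | q)), u
2. ~(<><>~(~q | ~p) -> <>~(~q | ~p)), u   [~|-rule on 1]
3. ~(~p | q), u   [~|-rule on 1]
4. <><>~(~q | ~p), u   [~->-rule on 2]
5. ~<>~(~q | ~p), u   [~->-rule on 2]
6. p, u   [~|-rule on 3]
7. ~q, u   [~|-rule on 3]
8. ~q | ~p, u   [~<>-rule on 5 via uRu]
9. <>~(~q | ~p), v   [<>-rule on 4: fresh world v, uRv]
10. ~q | ~p, v   [~<>-rule on 5 via uRv]
11. ~p, v   [|-rule on 10 (branches; this branch)]
12. ~(~q | ~p), w   [<>-rule on 9: fresh world w, vRw]
13. q, w   [~|-rule on 12]
14. p, w   [~|-rule on 12]
15. ~q | ~p, w   [~<>-rule on 5 via uRw]
16. ~p, w   [|-rule on 15 (branches; this branch)]
Accessibility: uRu, uRv, uRw, vRv, vRw, wRw
Branch closes: p and ~p both at w.
Every branch closes (one shown): valid in S4, hence also in S5 (every theorem of S4 is a theorem of S5).
T-tableau for the negation ~((<><>~(~q | ~p) -> <>~(~q | ~p)) | (~p | q)):
1. ~((<><>~(~q | ~p) -> <>~(~q | ~p)) | (~p | q)), u
2. ~(<><>~(~q | ~p) -> <>~(~q | ~p)), u   [~|-rule on 1]
3. ~(~p | q), u   [~|-rule on 1]
4. <><>~(~q | ~p), u   [~->-rule on 2]
5. ~<>~(~q | ~p), u   [~->-rule on 2]
6. p, u   [~|-rule on 3]
7. ~q, u   [~|-rule on 3]
8. ~q | ~p, u   [~<>-rule on 5 via uRu]
9. <>~(~q | ~p), v   [<>-rule on 4: fresh world v, uRv]
10. ~q | ~p, v   [~<>-rule on 5 via uRv]
11. ~p, v   [|-rule on 10 (branches; this branch)]
12. ~(~q | ~p), w   [<>-rule on 9: fresh world w, vRw]
13. q, w   [~|-rule on 12]
14. p, w   [~|-rule on 12]
Accessibility: uRu, uRv, vRv, vRw, wRw
Complete open branch: countermodel on a T-frame, so not valid in T, nor in K (the same frame is also a K-frame).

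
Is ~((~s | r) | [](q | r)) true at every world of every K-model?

Tableau for the negation (~s | r) | [](q | r):
1. (~s | r) | [](q | r), w0
2. [](q | r), w0
The negation has an open branch (countermodel exists).

Invalid (countermodel exists)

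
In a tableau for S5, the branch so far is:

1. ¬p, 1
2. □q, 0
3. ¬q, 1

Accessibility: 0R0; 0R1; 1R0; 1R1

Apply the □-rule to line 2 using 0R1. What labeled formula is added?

q, 1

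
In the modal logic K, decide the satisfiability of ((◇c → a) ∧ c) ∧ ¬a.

Satisfiable

1. ((◇c → a) ∧ c) ∧ ¬a, w0
2. (◇c → a) ∧ c, w0
3. ¬a, w0
4. ◇c → a, w0
5. c, w0
6. ¬◇c, w0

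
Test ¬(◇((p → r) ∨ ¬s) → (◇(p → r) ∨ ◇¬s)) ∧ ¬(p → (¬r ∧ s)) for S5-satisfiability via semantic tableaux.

1. ¬(◇((p → r) ∨ ¬s) → (◇(p → r) ∨ ◇¬s)) ∧ ¬(p → (¬r ∧ s)), u
2. ¬(◇((p → r) ∨ ¬s) → (◇(p → r) ∨ ◇¬s)), u   [∧-rule on 1]
3. ¬(p → (¬r ∧ s)), u   [∧-rule on 1]
4. ◇((p → r) ∨ ¬s), u   [¬→-rule on 2]
5. ¬(◇(p → r) ∨ ◇¬s), u   [¬→-rule on 2]
6. p, u   [¬→-rule on 3]
7. ¬(¬r ∧ s), u   [¬→-rule on 3]
8. ¬◇(p → r), u   [¬∨-rule on 5]
9. ¬◇¬s, u   [¬∨-rule on 5]
10. ¬(p → r), u   [¬◇-rule on 8 via uRu]
11. ¬r, u   [¬→-rule on 10]
12. s, u   [¬◇-rule on 9 via uRu]
13. ¬s, u   [¬∧-rule on 7 (branches; this branch)]
Accessibility: uRu
Branch closes: s and ¬s both at u.
Every branch closes; the branch above is one of them.

Unsatisfiable (every branch closes)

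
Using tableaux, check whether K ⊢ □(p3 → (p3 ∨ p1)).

Tableau for the negation ¬□(p3 → (p3 ∨ p1)):
1. ¬□(p3 → (p3 ∨ p1)), w0
2. ¬(p3 → (p3 ∨ p1)), w1   [¬□-rule on 1: fresh world w1, w0Rw1]
3. p3, w1   [¬→-rule on 2]
4. ¬(p3 ∨ p1), w1   [¬→-rule on 2]
5. ¬p3, w1   [¬∨-rule on 4]
6. ¬p1, w1   [¬∨-rule on 4]
Accessibility: w0Rw1
Branch closes: p3 and ¬p3 both at w1.
Every branch of the negation's tableau closes; the branch above is one of them.

Yes, valid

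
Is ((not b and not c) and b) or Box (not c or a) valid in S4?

Invalid (countermodel exists)

Tableau for the negation not (((not b and not c) and b) or Box (not c or a)):
1. not (((not b and not c) and b) or Box (not c or a)), 0
2. not ((not b and not c) and b), 0   [neg-or-rule on 1]
3. not Box (not c or a), 0   [neg-or-rule on 1]
4. not b, 0   [neg-and-rule on 2 (branches; this branch)]
5. not (not c or a), 1   [neg-Box-rule on 3: fresh world 1, 0R1]
6. c, 1   [neg-or-rule on 5]
7. not a, 1   [neg-or-rule on 5]
Accessibility: 0R0, 0R1, 1R1
The negation has an open branch (countermodel exists).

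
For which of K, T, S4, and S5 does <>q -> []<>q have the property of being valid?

S5

S4-tableau for the negation ~(<>q -> []<>q):
1. ~(<>q -> []<>q), u
2. <>q, u   [~->-rule on 1]
3. ~[]<>q, u   [~->-rule on 1]
4. q, v   [<>-rule on 2: fresh world v, uRv]
5. ~<>q, w   [~[]-rule on 3: fresh world w, uRw]
6. ~q, w   [~<>-rule on 5 via wRw]
Accessibility: uRu, uRv, uRw, vRv, wRw
Complete open branch: countermodel on an S4-frame, so not valid in S4, nor in K, T (the same frame is also a K-frame and a T-frame).
S5-tableau for the negation ~(<>q -> []<>q):
1. ~(<>q -> []<>q), u
2. <>q, u   [~->-rule on 1]
3. ~[]<>q, u   [~->-rule on 1]
4. q, v   [<>-rule on 2: fresh world v, uRv]
5. ~<>q, w   [~[]-rule on 3: fresh world w, uRw]
6. ~q, u   [~<>-rule on 5 via wRu]
7. ~q, v   [~<>-rule on 5 via wRv]
Accessibility: uRu, uRv, uRw, vRu, vRv, vRw, wRu, wRv, wRw
Branch closes: q and ~q both at v.
Every branch closes (one shown): valid in S5.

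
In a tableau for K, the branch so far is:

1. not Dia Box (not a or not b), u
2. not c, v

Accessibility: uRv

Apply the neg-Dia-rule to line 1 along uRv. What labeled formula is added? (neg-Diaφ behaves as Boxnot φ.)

not Box (not a or not b), v

neg-Diaφ behaves as Boxnot φ: propagate the negated body to each accessible world.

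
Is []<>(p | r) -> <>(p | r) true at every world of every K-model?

Tableau for the negation ~([]<>(p | r) -> <>(p | r)):
1. ~([]<>(p | r) -> <>(p | r)), u
2. []<>(p | r), u
3. ~<>(p | r), u
The negation has an open branch (countermodel exists).

Invalid (countermodel exists)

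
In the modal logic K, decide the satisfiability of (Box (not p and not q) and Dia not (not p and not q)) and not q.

No, unsatisfiable

1. (Box (not p and not q) and Dia not (not p and not q)) and not q, u
2. Box (not p and not q) and Dia not (not p and not q), u   [and-rule on 1]
3. not q, u   [and-rule on 1]
4. Box (not p and not q), u   [and-rule on 2]
5. Dia not (not p and not q), u   [and-rule on 2]
6. not (not p and not q), v   [Dia-rule on 5: fresh world v, uRv]
7. not p and not q, v   [Box-rule on 4 via uRv]
8. not p, v   [and-rule on 7]
9. not q, v   [and-rule on 7]
10. q, v   [neg-and-rule on 6 (branches; this branch)]
Accessibility: uRv
Branch closes: q and not q both at v.
(One branch shown.) All branches close.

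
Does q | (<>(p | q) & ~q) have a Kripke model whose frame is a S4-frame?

Yes, satisfiable

1. q | (<>(p | q) & ~q), u
2. <>(p | q) & ~q, u   [|-rule on 1 (branches; this branch)]
3. <>(p | q), u   [&-rule on 2]
4. ~q, u   [&-rule on 2]
5. p | q, v   [<>-rule on 3: fresh world v, uRv]
6. q, v   [|-rule on 5 (branches; this branch)]
Accessibility: uRu, uRv, vRv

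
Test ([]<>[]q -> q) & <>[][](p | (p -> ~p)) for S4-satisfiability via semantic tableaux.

1. ([]<>[]q -> q) & <>[][](p | (p -> ~p)), 0
2. []<>[]q -> q, 0
3. <>[][](p | (p -> ~p)), 0
4. q, 0
5. [][](p | (p -> ~p)), 1
6. [](p | (p -> ~p)), 1
7. p | (p -> ~p), 1
8. p -> ~p, 1
9. ~p, 1
Accessibility: 0R0, 0R1, 1R1

Satisfiable (open branch found)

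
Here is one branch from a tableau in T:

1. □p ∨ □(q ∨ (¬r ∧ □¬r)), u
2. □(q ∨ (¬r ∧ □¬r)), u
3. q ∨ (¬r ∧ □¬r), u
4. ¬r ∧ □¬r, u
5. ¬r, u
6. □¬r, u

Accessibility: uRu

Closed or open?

Open

No atom appears with both signs at the same world.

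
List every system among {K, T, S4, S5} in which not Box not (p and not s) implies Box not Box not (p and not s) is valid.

S5-tableau for the negation not (not Box not (p and not s) implies Box not Box not (p and not s)):
1. not (not Box not (p and not s) implies Box not Box not (p and not s)), w0
2. not Box not (p and not s), w0
3. not Box not Box not (p and not s), w0
4. p and not s, w1
5. p, w1
6. not s, w1
7. Box not (p and not s), w2
8. not (p and not s), w0
9. not (p and not s), w1
10. not (p and not s), w2
11. s, w0
12. s, w1
Accessibility: w0Rw0, w0Rw1, w0Rw2, w1Rw0, w1Rw1, w1Rw2, w2Rw0, w2Rw1, w2Rw2
Branch closes: s and not s both at w1.
Every branch closes (one shown): valid in S5.
S4-tableau for the negation not (not Box not (p and not s) implies Box not Box not (p and not s)):
1. not (not Box not (p and not s) implies Box not Box not (p and not s)), w0
2. not Box not (p and not s), w0
3. not Box not Box not (p and not s), w0
4. p and not s, w1
5. p, w1
6. not s, w1
7. Box not (p and not s), w2
8. not (p and not s), w2
9. s, w2
Accessibility: w0Rw0, w0Rw1, w0Rw2, w1Rw1, w2Rw2
Complete open branch: countermodel on an S4-frame, so not valid in S4, nor in K, T (the same frame is also a K-frame and a T-frame).

S5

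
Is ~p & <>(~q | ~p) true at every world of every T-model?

Tableau for the negation ~(~p & <>(~q | ~p)):
1. ~(~p & <>(~q | ~p)), w0
2. ~<>(~q | ~p), w0
3. ~(~q | ~p), w0
4. q, w0
5. p, w0
Accessibility: w0Rw0
The negation has an open branch (countermodel exists).

No, not valid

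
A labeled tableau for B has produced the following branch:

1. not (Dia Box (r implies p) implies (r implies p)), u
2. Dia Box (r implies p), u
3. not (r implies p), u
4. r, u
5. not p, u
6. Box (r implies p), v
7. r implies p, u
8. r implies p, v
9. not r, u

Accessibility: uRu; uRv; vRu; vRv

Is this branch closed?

Both r and not r appear at u.

Yes, closed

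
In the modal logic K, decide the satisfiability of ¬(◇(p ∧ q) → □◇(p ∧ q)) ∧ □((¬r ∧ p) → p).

1. ¬(◇(p ∧ q) → □◇(p ∧ q)) ∧ □((¬r ∧ p) → p), 0
2. ¬(◇(p ∧ q) → □◇(p ∧ q)), 0
3. □((¬r ∧ p) → p), 0
4. ◇(p ∧ q), 0
5. ¬□◇(p ∧ q), 0
6. p ∧ q, 1
7. p, 1
8. q, 1
9. (¬r ∧ p) → p, 1
10. ¬◇(p ∧ q), 2
11. (¬r ∧ p) → p, 2
12. p, 2
Accessibility: 0R1, 0R2

Satisfiable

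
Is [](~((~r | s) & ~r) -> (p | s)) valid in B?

Tableau for the negation ~[](~((~r | s) & ~r) -> (p | s)):
1. ~[](~((~r | s) & ~r) -> (p | s)), 0
2. ~(~((~r | s) & ~r) -> (p | s)), 1
3. ~((~r | s) & ~r), 1
4. ~(p | s), 1
5. ~p, 1
6. ~s, 1
7. r, 1
Accessibility: 0R0, 0R1, 1R0, 1R1
The negation has an open branch (countermodel exists).

No, not valid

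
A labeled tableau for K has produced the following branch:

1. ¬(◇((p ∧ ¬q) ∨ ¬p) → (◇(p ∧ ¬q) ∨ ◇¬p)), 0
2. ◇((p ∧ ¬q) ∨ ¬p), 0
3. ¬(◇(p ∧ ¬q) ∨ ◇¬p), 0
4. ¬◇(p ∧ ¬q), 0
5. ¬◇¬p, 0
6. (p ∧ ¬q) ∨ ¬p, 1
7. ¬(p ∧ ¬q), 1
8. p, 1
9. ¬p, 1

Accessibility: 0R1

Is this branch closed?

Yes, closed

Both p and ¬p appear at 1.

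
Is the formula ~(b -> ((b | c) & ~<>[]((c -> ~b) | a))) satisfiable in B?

Satisfiable

1. ~(b -> ((b | c) & ~<>[]((c -> ~b) | a))), w0
2. b, w0
3. ~((b | c) & ~<>[]((c -> ~b) | a)), w0
4. <>[]((c -> ~b) | a), w0
5. []((c -> ~b) | a), w1
6. (c -> ~b) | a, w0
7. (c -> ~b) | a, w1
8. a, w0
9. a, w1
Accessibility: w0Rw0, w0Rw1, w1Rw0, w1Rw1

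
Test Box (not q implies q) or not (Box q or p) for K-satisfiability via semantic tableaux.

1. Box (not q implies q) or not (Box q or p), w0
2. not (Box q or p), w0   [or-rule on 1 (branches; this branch)]
3. not Box q, w0   [neg-or-rule on 2]
4. not p, w0   [neg-or-rule on 2]
5. not q, w1   [neg-Box-rule on 3: fresh world w1, w0Rw1]
Accessibility: w0Rw1

Yes, satisfiable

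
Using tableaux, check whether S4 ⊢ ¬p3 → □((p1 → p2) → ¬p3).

Tableau for the negation ¬(¬p3 → □((p1 → p2) → ¬p3)):
1. ¬(¬p3 → □((p1 → p2) → ¬p3)), w0
2. ¬p3, w0
3. ¬□((p1 → p2) → ¬p3), w0
4. ¬((p1 → p2) → ¬p3), w1
5. p1 → p2, w1
6. p3, w1
7. p2, w1
Accessibility: w0Rw0, w0Rw1, w1Rw1
The negation has an open branch (countermodel exists).

No, not valid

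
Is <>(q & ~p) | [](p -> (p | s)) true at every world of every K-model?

Tableau for the negation ~(<>(q & ~p) | [](p -> (p | s))):
1. ~(<>(q & ~p) | [](p -> (p | s))), 0
2. ~<>(q & ~p), 0
3. ~[](p -> (p | s)), 0
4. ~(p -> (p | s)), 1
5. p, 1
6. ~(p | s), 1
7. ~p, 1
8. ~s, 1
Accessibility: 0R1
Branch closes: p and ~p both at 1.
Every branch of the negation's tableau closes; the branch above is one of them.

Valid in K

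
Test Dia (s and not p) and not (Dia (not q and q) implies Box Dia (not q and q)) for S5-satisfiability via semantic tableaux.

1. Dia (s and not p) and not (Dia (not q and q) implies Box Dia (not q and q)), u
2. Dia (s and not p), u
3. not (Dia (not q and q) implies Box Dia (not q and q)), u
4. Dia (not q and q), u
5. not Box Dia (not q and q), u
6. s and not p, v
7. s, v
8. not p, v
9. not q and q, w
10. not q, w
11. q, w
Accessibility: uRu, uRv, uRw, vRu, vRv, vRw, wRu, wRv, wRw
Branch closes: q and not q both at w.
Every branch closes; the branch above is one of them.

Unsatisfiable (every branch closes)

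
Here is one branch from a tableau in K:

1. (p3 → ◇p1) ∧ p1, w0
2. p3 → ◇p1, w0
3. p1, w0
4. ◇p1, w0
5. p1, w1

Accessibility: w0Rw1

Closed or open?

There is no literal clash: for every atom and world, at most one sign appears.

Not closed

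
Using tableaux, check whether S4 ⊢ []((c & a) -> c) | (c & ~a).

Tableau for the negation ~([]((c & a) -> c) | (c & ~a)):
1. ~([]((c & a) -> c) | (c & ~a)), u
2. ~[]((c & a) -> c), u
3. ~(c & ~a), u
4. a, u
5. ~((c & a) -> c), v
6. c & a, v
7. ~c, v
8. c, v
9. a, v
Accessibility: uRu, uRv, vRv
Branch closes: c and ~c both at v.
Every branch of the negation's tableau closes; the branch above is one of them.

Valid in S4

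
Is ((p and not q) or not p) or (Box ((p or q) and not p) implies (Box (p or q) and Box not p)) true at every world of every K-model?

Valid in K

Tableau for the negation not (((p and not q) or not p) or (Box ((p or q) and not p) implies (Box (p or q) and Box not p))):
1. not (((p and not q) or not p) or (Box ((p or q) and not p) implies (Box (p or q) and Box not p))), w0
2. not ((p and not q) or not p), w0
3. not (Box ((p or q) and not p) implies (Box (p or q) and Box not p)), w0
4. not (p and not q), w0
5. p, w0
6. Box ((p or q) and not p), w0
7. not (Box (p or q) and Box not p), w0
8. q, w0
9. not Box (p or q), w0
10. not (p or q), w1
11. not p, w1
12. not q, w1
13. (p or q) and not p, w1
14. p or q, w1
15. q, w1
Accessibility: w0Rw1
Branch closes: q and not q both at w1.
All branches of the negation close; one closing branch shown above.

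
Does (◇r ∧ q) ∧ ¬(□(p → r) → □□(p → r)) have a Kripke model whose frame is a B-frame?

Satisfiable

1. (◇r ∧ q) ∧ ¬(□(p → r) → □□(p → r)), w0
2. ◇r ∧ q, w0
3. ¬(□(p → r) → □□(p → r)), w0
4. ◇r, w0
5. q, w0
6. □(p → r), w0
7. ¬□□(p → r), w0
8. p → r, w0
9. r, w0
10. r, w1
11. p → r, w1
12. ¬□(p → r), w2
13. p → r, w2
14. r, w2
15. ¬(p → r), w3
16. p, w3
17. ¬r, w3
Accessibility: w0Rw0, w0Rw1, w0Rw2, w1Rw0, w1Rw1, w2Rw0, w2Rw2, w2Rw3, w3Rw2, w3Rw3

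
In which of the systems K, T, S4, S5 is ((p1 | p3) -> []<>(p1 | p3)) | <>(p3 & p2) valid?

S5

S4-tableau for the negation ~(((p1 | p3) -> []<>(p1 | p3)) | <>(p3 & p2)):
1. ~(((p1 | p3) -> []<>(p1 | p3)) | <>(p3 & p2)), u
2. ~((p1 | p3) -> []<>(p1 | p3)), u
3. ~<>(p3 & p2), u
4. p1 | p3, u
5. ~[]<>(p1 | p3), u
6. ~(p3 & p2), u
7. p3, u
8. ~p2, u
9. ~<>(p1 | p3), v
10. ~(p3 & p2), v
11. ~(p1 | p3), v
12. ~p1, v
13. ~p3, v
14. ~p2, v
Accessibility: uRu, uRv, vRv
Complete open branch: countermodel on an S4-frame, so not valid in S4, nor in K, T (the same frame is also a K-frame and a T-frame).
S5-tableau for the negation ~(((p1 | p3) -> []<>(p1 | p3)) | <>(p3 & p2)):
1. ~(((p1 | p3) -> []<>(p1 | p3)) | <>(p3 & p2)), u
2. ~((p1 | p3) -> []<>(p1 | p3)), u
3. ~<>(p3 & p2), u
4. p1 | p3, u
5. ~[]<>(p1 | p3), u
6. ~(p3 & p2), u
7. p3, u
8. ~p2, u
9. ~<>(p1 | p3), v
10. ~(p3 & p2), v
11. ~(p1 | p3), u
12. ~p1, u
13. ~p3, u
Accessibility: uRu, uRv, vRu, vRv
Branch closes: p3 and ~p3 both at u.
Every branch closes (one shown): valid in S5.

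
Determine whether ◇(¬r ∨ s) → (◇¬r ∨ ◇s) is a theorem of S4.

Tableau for the negation ¬(◇(¬r ∨ s) → (◇¬r ∨ ◇s)):
1. ¬(◇(¬r ∨ s) → (◇¬r ∨ ◇s)), w0
2. ◇(¬r ∨ s), w0   [¬→-rule on 1]
3. ¬(◇¬r ∨ ◇s), w0   [¬→-rule on 1]
4. ¬◇¬r, w0   [¬∨-rule on 3]
5. ¬◇s, w0   [¬∨-rule on 3]
6. r, w0   [¬◇-rule on 4 via w0Rw0]
7. ¬s, w0   [¬◇-rule on 5 via w0Rw0]
8. ¬r ∨ s, w1   [◇-rule on 2: fresh world w1, w0Rw1]
9. r, w1   [¬◇-rule on 4 via w0Rw1]
10. ¬s, w1   [¬◇-rule on 5 via w0Rw1]
11. s, w1   [∨-rule on 8 (branches; this branch)]
Accessibility: w0Rw0, w0Rw1, w1Rw1
Branch closes: s and ¬s both at w1.
All branches of the negation close; one closing branch shown above.

Valid in S4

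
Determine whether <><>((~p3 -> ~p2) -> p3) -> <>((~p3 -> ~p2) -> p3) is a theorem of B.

Tableau for the negation ~(<><>((~p3 -> ~p2) -> p3) -> <>((~p3 -> ~p2) -> p3)):
1. ~(<><>((~p3 -> ~p2) -> p3) -> <>((~p3 -> ~p2) -> p3)), u
2. <><>((~p3 -> ~p2) -> p3), u
3. ~<>((~p3 -> ~p2) -> p3), u
4. ~((~p3 -> ~p2) -> p3), u
5. ~p3 -> ~p2, u
6. ~p3, u
7. ~p2, u
8. <>((~p3 -> ~p2) -> p3), v
9. ~((~p3 -> ~p2) -> p3), v
10. ~p3 -> ~p2, v
11. ~p3, v
12. ~p2, v
13. (~p3 -> ~p2) -> p3, w
14. p3, w
Accessibility: uRu, uRv, vRu, vRv, vRw, wRv, wRw
The negation has an open branch (countermodel exists).

Invalid (countermodel exists)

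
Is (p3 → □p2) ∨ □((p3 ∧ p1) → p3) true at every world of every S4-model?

Tableau for the negation ¬((p3 → □p2) ∨ □((p3 ∧ p1) → p3)):
1. ¬((p3 → □p2) ∨ □((p3 ∧ p1) → p3)), 0
2. ¬(p3 → □p2), 0
3. ¬□((p3 ∧ p1) → p3), 0
4. p3, 0
5. ¬□p2, 0
6. ¬((p3 ∧ p1) → p3), 1
7. p3 ∧ p1, 1
8. ¬p3, 1
9. p3, 1
10. p1, 1
Accessibility: 0R0, 0R1, 1R1
Branch closes: p3 and ¬p3 both at 1.
All branches of the negation close; one closing branch shown above.

Valid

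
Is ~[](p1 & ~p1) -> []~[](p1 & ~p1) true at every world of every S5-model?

Yes, valid

Tableau for the negation ~(~[](p1 & ~p1) -> []~[](p1 & ~p1)):
1. ~(~[](p1 & ~p1) -> []~[](p1 & ~p1)), 0
2. ~[](p1 & ~p1), 0
3. ~[]~[](p1 & ~p1), 0
4. ~(p1 & ~p1), 1
5. p1, 1
6. [](p1 & ~p1), 2
7. p1 & ~p1, 0
8. p1, 0
9. ~p1, 0
Accessibility: 0R0, 0R1, 0R2, 1R0, 1R1, 1R2, 2R0, 2R1, 2R2
Branch closes: p1 and ~p1 both at 0.
Every branch of the negation's tableau closes; the branch above is one of them.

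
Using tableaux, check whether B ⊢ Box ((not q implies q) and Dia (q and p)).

Tableau for the negation not Box ((not q implies q) and Dia (q and p)):
1. not Box ((not q implies q) and Dia (q and p)), 0
2. not ((not q implies q) and Dia (q and p)), 1
3. not Dia (q and p), 1
4. not (q and p), 0
5. not (q and p), 1
6. not p, 0
7. not p, 1
Accessibility: 0R0, 0R1, 1R0, 1R1
The negation has an open branch (countermodel exists).

No, not valid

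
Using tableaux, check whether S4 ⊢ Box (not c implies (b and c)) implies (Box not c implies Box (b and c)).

Valid in S4

Tableau for the negation not (Box (not c implies (b and c)) implies (Box not c implies Box (b and c))):
1. not (Box (not c implies (b and c)) implies (Box not c implies Box (b and c))), 0
2. Box (not c implies (b and c)), 0
3. not (Box not c implies Box (b and c)), 0
4. Box not c, 0
5. not Box (b and c), 0
6. not c implies (b and c), 0
7. not c, 0
8. b and c, 0
9. b, 0
10. c, 0
Accessibility: 0R0
Branch closes: c and not c both at 0.
All branches of the negation close; one closing branch shown above.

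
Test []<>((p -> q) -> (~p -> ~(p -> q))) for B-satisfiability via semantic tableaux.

Satisfiable (open branch found)

1. []<>((p -> q) -> (~p -> ~(p -> q))), 0
2. <>((p -> q) -> (~p -> ~(p -> q))), 0   [[]-rule on 1 via 0R0]
3. (p -> q) -> (~p -> ~(p -> q)), 1   [<>-rule on 2: fresh world 1, 0R1]
4. <>((p -> q) -> (~p -> ~(p -> q))), 1   [[]-rule on 1 via 0R1]
5. ~p -> ~(p -> q), 1   [->-rule on 3 (branches; this branch)]
6. ~(p -> q), 1   [->-rule on 5 (branches; this branch)]
7. p, 1   [~->-rule on 6]
8. ~q, 1   [~->-rule on 6]
9. (p -> q) -> (~p -> ~(p -> q)), 2   [<>-rule on 4: fresh world 2, 1R2]
10. ~p -> ~(p -> q), 2   [->-rule on 9 (branches; this branch)]
11. ~(p -> q), 2   [->-rule on 10 (branches; this branch)]
12. p, 2   [~->-rule on 11]
13. ~q, 2   [~->-rule on 11]
Accessibility: 0R0, 0R1, 1R0, 1R1, 1R2, 2R1, 2R2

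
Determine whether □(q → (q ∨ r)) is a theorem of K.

Yes, valid

Tableau for the negation ¬□(q → (q ∨ r)):
1. ¬□(q → (q ∨ r)), 0
2. ¬(q → (q ∨ r)), 1
3. q, 1
4. ¬(q ∨ r), 1
5. ¬q, 1
6. ¬r, 1
Accessibility: 0R1
Branch closes: q and ¬q both at 1.
Every branch of the negation's tableau closes; the branch above is one of them.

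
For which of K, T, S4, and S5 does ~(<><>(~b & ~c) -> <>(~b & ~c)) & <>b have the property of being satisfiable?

K, T

S4-tableau for the formula:
1. ~(<><>(~b & ~c) -> <>(~b & ~c)) & <>b, w0
2. ~(<><>(~b & ~c) -> <>(~b & ~c)), w0   [&-rule on 1]
3. <>b, w0   [&-rule on 1]
4. <><>(~b & ~c), w0   [~->-rule on 2]
5. ~<>(~b & ~c), w0   [~->-rule on 2]
6. ~(~b & ~c), w0   [~<>-rule on 5 via w0Rw0]
7. c, w0   [~&-rule on 6 (branches; this branch)]
8. b, w1   [<>-rule on 3: fresh world w1, w0Rw1]
9. ~(~b & ~c), w1   [~<>-rule on 5 via w0Rw1]
10. c, w1   [~&-rule on 9 (branches; this branch)]
11. <>(~b & ~c), w2   [<>-rule on 4: fresh world w2, w0Rw2]
12. ~(~b & ~c), w2   [~<>-rule on 5 via w0Rw2]
13. c, w2   [~&-rule on 12 (branches; this branch)]
14. ~b & ~c, w3   [<>-rule on 11: fresh world w3, w2Rw3]
15. ~b, w3   [&-rule on 14]
16. ~c, w3   [&-rule on 14]
17. ~(~b & ~c), w3   [~<>-rule on 5 via w0Rw3]
18. c, w3   [~&-rule on 17 (branches; this branch)]
Accessibility: w0Rw0, w0Rw1, w0Rw2, w0Rw3, w1Rw1, w2Rw2, w2Rw3, w3Rw3
Branch closes: c and ~c both at w3.
Every branch closes (one shown): unsatisfiable in S4, hence also in S5 (every S5-frame is an S4-frame).
T-tableau for the formula:
1. ~(<><>(~b & ~c) -> <>(~b & ~c)) & <>b, w0
2. ~(<><>(~b & ~c) -> <>(~b & ~c)), w0   [&-rule on 1]
3. <>b, w0   [&-rule on 1]
4. <><>(~b & ~c), w0   [~->-rule on 2]
5. ~<>(~b & ~c), w0   [~->-rule on 2]
6. ~(~b & ~c), w0   [~<>-rule on 5 via w0Rw0]
7. c, w0   [~&-rule on 6 (branches; this branch)]
8. b, w1   [<>-rule on 3: fresh world w1, w0Rw1]
9. ~(~b & ~c), w1   [~<>-rule on 5 via w0Rw1]
10. c, w1   [~&-rule on 9 (branches; this branch)]
11. <>(~b & ~c), w2   [<>-rule on 4: fresh world w2, w0Rw2]
12. ~(~b & ~c), w2   [~<>-rule on 5 via w0Rw2]
13. c, w2   [~&-rule on 12 (branches; this branch)]
14. ~b & ~c, w3   [<>-rule on 11: fresh world w3, w2Rw3]
15. ~b, w3   [&-rule on 14]
16. ~c, w3   [&-rule on 14]
Accessibility: w0Rw0, w0Rw1, w0Rw2, w1Rw1, w2Rw2, w2Rw3, w3Rw3
Complete open branch: satisfiable in T, hence also in K (this T-model is also a K-model).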